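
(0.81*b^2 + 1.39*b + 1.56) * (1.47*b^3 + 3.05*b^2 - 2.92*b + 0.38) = 1.1907*b^5 + 4.5138*b^4 + 4.1675*b^3 + 1.007*b^2 - 4.027*b + 0.5928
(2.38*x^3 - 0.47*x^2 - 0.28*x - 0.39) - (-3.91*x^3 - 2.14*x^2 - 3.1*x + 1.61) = 6.29*x^3 + 1.67*x^2 + 2.82*x - 2.0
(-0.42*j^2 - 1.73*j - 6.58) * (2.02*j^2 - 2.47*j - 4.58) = -0.8484*j^4 - 2.4572*j^3 - 7.0949*j^2 + 24.176*j + 30.1364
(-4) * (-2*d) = 8*d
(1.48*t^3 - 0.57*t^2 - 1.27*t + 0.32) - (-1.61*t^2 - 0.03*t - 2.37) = 1.48*t^3 + 1.04*t^2 - 1.24*t + 2.69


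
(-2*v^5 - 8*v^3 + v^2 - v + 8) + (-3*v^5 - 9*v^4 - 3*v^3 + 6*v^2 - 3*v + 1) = -5*v^5 - 9*v^4 - 11*v^3 + 7*v^2 - 4*v + 9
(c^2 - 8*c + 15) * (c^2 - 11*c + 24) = c^4 - 19*c^3 + 127*c^2 - 357*c + 360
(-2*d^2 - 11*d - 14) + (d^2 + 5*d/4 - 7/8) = -d^2 - 39*d/4 - 119/8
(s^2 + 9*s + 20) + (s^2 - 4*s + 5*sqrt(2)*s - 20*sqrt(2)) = 2*s^2 + 5*s + 5*sqrt(2)*s - 20*sqrt(2) + 20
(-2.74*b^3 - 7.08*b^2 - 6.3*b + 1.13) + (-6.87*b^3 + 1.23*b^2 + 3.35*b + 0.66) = -9.61*b^3 - 5.85*b^2 - 2.95*b + 1.79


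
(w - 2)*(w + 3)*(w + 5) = w^3 + 6*w^2 - w - 30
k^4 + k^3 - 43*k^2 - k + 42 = (k - 6)*(k - 1)*(k + 1)*(k + 7)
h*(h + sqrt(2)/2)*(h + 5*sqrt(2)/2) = h^3 + 3*sqrt(2)*h^2 + 5*h/2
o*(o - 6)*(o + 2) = o^3 - 4*o^2 - 12*o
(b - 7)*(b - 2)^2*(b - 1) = b^4 - 12*b^3 + 43*b^2 - 60*b + 28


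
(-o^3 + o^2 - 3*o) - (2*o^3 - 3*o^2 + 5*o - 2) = -3*o^3 + 4*o^2 - 8*o + 2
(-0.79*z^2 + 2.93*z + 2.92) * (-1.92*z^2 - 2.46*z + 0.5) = 1.5168*z^4 - 3.6822*z^3 - 13.2092*z^2 - 5.7182*z + 1.46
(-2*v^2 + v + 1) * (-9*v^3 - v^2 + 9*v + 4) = 18*v^5 - 7*v^4 - 28*v^3 + 13*v + 4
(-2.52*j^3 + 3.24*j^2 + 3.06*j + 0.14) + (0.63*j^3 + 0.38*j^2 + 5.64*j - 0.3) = -1.89*j^3 + 3.62*j^2 + 8.7*j - 0.16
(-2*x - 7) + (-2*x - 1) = -4*x - 8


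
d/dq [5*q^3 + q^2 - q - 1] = 15*q^2 + 2*q - 1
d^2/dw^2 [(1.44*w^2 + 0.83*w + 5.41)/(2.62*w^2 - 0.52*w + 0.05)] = (15.318616*w^3 + 221.686584*w^2 - 44.875884*w + 1.558668)/(17.984728*w^6 - 10.708464*w^5 + 3.155004*w^4 - 0.549328*w^3 + 0.06021*w^2 - 0.0039*w + 0.000125)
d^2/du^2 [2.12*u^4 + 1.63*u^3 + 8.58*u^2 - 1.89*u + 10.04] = 25.44*u^2 + 9.78*u + 17.16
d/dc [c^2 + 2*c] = 2*c + 2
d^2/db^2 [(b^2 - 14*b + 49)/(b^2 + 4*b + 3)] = 4*(-9*b^3 + 69*b^2 + 357*b + 407)/(b^6 + 12*b^5 + 57*b^4 + 136*b^3 + 171*b^2 + 108*b + 27)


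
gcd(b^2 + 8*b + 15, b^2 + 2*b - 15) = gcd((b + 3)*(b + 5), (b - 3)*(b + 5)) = b + 5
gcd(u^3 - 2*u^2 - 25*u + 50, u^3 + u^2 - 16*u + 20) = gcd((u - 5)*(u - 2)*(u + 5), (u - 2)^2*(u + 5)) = u^2 + 3*u - 10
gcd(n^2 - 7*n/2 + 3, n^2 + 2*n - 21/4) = n - 3/2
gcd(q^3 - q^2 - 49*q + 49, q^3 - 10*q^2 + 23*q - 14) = q^2 - 8*q + 7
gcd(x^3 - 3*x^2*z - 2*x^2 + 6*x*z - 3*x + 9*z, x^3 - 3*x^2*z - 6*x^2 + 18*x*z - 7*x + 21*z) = x^2 - 3*x*z + x - 3*z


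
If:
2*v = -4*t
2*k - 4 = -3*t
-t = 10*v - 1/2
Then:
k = 155/76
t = -1/38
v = 1/19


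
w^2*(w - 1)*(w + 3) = w^4 + 2*w^3 - 3*w^2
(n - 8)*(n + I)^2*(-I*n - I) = -I*n^4 + 2*n^3 + 7*I*n^3 - 14*n^2 + 9*I*n^2 - 16*n - 7*I*n - 8*I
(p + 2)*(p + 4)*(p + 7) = p^3 + 13*p^2 + 50*p + 56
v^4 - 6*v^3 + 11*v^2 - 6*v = v*(v - 3)*(v - 2)*(v - 1)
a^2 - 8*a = a*(a - 8)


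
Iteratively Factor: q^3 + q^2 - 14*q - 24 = (q + 2)*(q^2 - q - 12) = (q - 4)*(q + 2)*(q + 3)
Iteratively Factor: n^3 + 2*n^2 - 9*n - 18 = (n - 3)*(n^2 + 5*n + 6) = (n - 3)*(n + 3)*(n + 2)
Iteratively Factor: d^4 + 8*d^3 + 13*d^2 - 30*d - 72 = (d - 2)*(d^3 + 10*d^2 + 33*d + 36) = (d - 2)*(d + 3)*(d^2 + 7*d + 12) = (d - 2)*(d + 3)^2*(d + 4)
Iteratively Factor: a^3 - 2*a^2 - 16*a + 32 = (a + 4)*(a^2 - 6*a + 8) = (a - 2)*(a + 4)*(a - 4)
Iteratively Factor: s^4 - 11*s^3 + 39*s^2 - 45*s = (s - 3)*(s^3 - 8*s^2 + 15*s) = (s - 3)^2*(s^2 - 5*s) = (s - 5)*(s - 3)^2*(s)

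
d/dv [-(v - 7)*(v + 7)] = -2*v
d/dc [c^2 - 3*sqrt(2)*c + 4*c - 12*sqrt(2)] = 2*c - 3*sqrt(2) + 4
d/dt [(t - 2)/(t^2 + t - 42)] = (t^2 + t - (t - 2)*(2*t + 1) - 42)/(t^2 + t - 42)^2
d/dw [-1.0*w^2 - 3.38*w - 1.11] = -2.0*w - 3.38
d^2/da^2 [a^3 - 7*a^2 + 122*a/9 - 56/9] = 6*a - 14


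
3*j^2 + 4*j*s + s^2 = (j + s)*(3*j + s)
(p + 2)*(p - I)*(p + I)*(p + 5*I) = p^4 + 2*p^3 + 5*I*p^3 + p^2 + 10*I*p^2 + 2*p + 5*I*p + 10*I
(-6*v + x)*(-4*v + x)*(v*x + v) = 24*v^3*x + 24*v^3 - 10*v^2*x^2 - 10*v^2*x + v*x^3 + v*x^2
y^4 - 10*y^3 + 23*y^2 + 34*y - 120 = (y - 5)*(y - 4)*(y - 3)*(y + 2)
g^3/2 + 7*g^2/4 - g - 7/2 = (g/2 + sqrt(2)/2)*(g + 7/2)*(g - sqrt(2))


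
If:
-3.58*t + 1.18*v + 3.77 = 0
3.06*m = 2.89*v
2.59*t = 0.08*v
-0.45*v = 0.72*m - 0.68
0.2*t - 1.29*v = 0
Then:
No Solution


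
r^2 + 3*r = r*(r + 3)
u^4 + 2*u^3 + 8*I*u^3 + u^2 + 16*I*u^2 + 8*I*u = u*(u + 8*I)*(-I*u - I)*(I*u + I)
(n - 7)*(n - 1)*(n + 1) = n^3 - 7*n^2 - n + 7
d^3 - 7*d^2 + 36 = (d - 6)*(d - 3)*(d + 2)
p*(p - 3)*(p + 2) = p^3 - p^2 - 6*p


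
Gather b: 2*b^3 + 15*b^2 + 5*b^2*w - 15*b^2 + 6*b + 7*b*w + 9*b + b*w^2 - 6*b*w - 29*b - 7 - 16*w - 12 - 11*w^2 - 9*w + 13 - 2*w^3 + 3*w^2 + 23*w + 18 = 2*b^3 + 5*b^2*w + b*(w^2 + w - 14) - 2*w^3 - 8*w^2 - 2*w + 12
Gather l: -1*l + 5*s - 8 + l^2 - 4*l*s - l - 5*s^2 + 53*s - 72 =l^2 + l*(-4*s - 2) - 5*s^2 + 58*s - 80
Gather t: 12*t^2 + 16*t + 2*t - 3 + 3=12*t^2 + 18*t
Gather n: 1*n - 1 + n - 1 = 2*n - 2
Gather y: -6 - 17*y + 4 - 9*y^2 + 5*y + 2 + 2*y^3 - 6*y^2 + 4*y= 2*y^3 - 15*y^2 - 8*y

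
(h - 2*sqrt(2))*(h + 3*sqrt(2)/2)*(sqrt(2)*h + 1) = sqrt(2)*h^3 - 13*sqrt(2)*h/2 - 6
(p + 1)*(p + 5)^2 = p^3 + 11*p^2 + 35*p + 25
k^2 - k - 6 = (k - 3)*(k + 2)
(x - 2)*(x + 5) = x^2 + 3*x - 10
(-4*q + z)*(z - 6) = -4*q*z + 24*q + z^2 - 6*z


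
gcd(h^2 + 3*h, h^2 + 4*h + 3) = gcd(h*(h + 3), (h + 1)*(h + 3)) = h + 3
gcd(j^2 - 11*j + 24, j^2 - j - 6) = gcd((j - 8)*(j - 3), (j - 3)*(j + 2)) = j - 3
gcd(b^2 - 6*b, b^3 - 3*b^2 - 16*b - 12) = b - 6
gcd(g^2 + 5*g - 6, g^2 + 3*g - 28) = 1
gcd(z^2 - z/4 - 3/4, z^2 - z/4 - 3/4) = z^2 - z/4 - 3/4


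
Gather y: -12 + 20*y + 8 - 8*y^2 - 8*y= -8*y^2 + 12*y - 4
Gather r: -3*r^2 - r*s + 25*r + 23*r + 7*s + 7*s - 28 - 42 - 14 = -3*r^2 + r*(48 - s) + 14*s - 84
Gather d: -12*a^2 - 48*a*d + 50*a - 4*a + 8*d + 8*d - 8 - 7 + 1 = -12*a^2 + 46*a + d*(16 - 48*a) - 14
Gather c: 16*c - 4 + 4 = 16*c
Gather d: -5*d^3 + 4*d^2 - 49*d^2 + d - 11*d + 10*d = -5*d^3 - 45*d^2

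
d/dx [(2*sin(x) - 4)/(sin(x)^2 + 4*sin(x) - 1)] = 2*(4*sin(x) + cos(x)^2 + 6)*cos(x)/(4*sin(x) - cos(x)^2)^2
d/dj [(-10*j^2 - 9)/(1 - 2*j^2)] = -56*j/(2*j^2 - 1)^2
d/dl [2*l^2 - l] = 4*l - 1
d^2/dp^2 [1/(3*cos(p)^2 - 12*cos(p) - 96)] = (4*sin(p)^4 - 146*sin(p)^2 - 113*cos(p) - 3*cos(3*p) + 46)/(3*(sin(p)^2 + 4*cos(p) + 31)^3)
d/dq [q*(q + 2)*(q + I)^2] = (q + I)*(2*q*(q + 2) + q*(q + I) + (q + 2)*(q + I))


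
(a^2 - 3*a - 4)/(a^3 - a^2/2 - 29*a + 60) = 2*(a + 1)/(2*a^2 + 7*a - 30)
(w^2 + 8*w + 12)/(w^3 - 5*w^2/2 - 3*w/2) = 2*(w^2 + 8*w + 12)/(w*(2*w^2 - 5*w - 3))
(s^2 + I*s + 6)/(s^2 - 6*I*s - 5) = (s^2 + I*s + 6)/(s^2 - 6*I*s - 5)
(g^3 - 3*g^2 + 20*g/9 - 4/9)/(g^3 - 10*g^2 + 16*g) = (g^2 - g + 2/9)/(g*(g - 8))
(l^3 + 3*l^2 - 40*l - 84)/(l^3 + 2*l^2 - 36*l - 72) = (l + 7)/(l + 6)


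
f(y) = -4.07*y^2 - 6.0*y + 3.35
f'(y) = -8.14*y - 6.0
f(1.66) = -17.83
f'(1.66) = -19.51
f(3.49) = -67.16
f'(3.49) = -34.41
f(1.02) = -7.00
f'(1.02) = -14.30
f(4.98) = -127.47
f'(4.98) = -46.54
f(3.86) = -80.45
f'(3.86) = -37.42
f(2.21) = -29.79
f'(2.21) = -23.99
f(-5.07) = -70.85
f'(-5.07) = 35.27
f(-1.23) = 4.57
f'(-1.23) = 4.01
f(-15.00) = -822.40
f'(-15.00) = 116.10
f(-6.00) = -107.17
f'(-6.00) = 42.84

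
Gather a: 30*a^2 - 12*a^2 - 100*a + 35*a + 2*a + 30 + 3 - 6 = 18*a^2 - 63*a + 27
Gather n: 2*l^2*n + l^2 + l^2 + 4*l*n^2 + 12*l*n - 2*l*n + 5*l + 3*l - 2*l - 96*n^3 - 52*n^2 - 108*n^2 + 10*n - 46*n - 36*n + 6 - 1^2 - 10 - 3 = 2*l^2 + 6*l - 96*n^3 + n^2*(4*l - 160) + n*(2*l^2 + 10*l - 72) - 8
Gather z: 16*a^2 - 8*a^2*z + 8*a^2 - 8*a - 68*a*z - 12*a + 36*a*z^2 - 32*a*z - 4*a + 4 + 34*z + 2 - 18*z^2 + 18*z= 24*a^2 - 24*a + z^2*(36*a - 18) + z*(-8*a^2 - 100*a + 52) + 6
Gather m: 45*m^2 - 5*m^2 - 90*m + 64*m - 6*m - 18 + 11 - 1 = 40*m^2 - 32*m - 8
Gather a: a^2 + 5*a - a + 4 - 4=a^2 + 4*a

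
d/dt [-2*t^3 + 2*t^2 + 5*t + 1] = -6*t^2 + 4*t + 5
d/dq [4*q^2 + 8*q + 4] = 8*q + 8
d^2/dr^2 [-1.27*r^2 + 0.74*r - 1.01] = -2.54000000000000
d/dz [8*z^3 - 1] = 24*z^2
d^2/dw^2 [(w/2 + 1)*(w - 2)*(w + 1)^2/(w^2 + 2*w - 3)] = (w^6 + 6*w^5 + 3*w^4 - 36*w^3 - 21*w^2 - 42*w - 103)/(w^6 + 6*w^5 + 3*w^4 - 28*w^3 - 9*w^2 + 54*w - 27)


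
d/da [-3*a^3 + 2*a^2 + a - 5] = -9*a^2 + 4*a + 1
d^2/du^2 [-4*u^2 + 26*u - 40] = -8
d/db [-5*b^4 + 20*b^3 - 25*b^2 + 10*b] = -20*b^3 + 60*b^2 - 50*b + 10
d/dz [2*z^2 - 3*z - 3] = 4*z - 3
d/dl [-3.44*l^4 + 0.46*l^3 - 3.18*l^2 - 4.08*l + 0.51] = -13.76*l^3 + 1.38*l^2 - 6.36*l - 4.08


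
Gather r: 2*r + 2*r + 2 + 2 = 4*r + 4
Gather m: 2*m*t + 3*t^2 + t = 2*m*t + 3*t^2 + t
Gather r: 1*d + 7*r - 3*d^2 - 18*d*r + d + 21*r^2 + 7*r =-3*d^2 + 2*d + 21*r^2 + r*(14 - 18*d)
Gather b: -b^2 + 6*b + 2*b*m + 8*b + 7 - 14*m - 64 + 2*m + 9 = -b^2 + b*(2*m + 14) - 12*m - 48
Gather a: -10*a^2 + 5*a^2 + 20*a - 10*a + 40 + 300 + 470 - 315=-5*a^2 + 10*a + 495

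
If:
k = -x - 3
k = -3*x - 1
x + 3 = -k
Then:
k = -4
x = 1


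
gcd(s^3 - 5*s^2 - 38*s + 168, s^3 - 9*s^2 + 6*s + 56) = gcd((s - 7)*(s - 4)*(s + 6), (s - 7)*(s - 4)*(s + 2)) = s^2 - 11*s + 28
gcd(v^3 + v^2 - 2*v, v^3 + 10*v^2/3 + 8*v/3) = v^2 + 2*v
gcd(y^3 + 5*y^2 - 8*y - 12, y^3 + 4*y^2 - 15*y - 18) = y^2 + 7*y + 6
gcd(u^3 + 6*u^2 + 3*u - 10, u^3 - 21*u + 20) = u^2 + 4*u - 5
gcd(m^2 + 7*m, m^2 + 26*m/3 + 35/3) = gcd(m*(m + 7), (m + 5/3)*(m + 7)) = m + 7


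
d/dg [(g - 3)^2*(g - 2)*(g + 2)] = 4*g^3 - 18*g^2 + 10*g + 24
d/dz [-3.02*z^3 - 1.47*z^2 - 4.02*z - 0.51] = -9.06*z^2 - 2.94*z - 4.02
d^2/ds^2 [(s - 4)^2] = 2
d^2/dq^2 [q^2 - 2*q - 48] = 2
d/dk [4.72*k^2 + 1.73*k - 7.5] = 9.44*k + 1.73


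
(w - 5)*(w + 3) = w^2 - 2*w - 15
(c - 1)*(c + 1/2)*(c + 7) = c^3 + 13*c^2/2 - 4*c - 7/2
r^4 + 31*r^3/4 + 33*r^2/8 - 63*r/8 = r*(r - 3/4)*(r + 3/2)*(r + 7)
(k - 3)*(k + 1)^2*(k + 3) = k^4 + 2*k^3 - 8*k^2 - 18*k - 9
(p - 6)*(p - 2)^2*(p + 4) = p^4 - 6*p^3 - 12*p^2 + 88*p - 96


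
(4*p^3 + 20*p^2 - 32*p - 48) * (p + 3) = 4*p^4 + 32*p^3 + 28*p^2 - 144*p - 144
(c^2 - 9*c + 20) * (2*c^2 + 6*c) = 2*c^4 - 12*c^3 - 14*c^2 + 120*c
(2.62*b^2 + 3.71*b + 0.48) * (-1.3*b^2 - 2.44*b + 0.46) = -3.406*b^4 - 11.2158*b^3 - 8.4712*b^2 + 0.5354*b + 0.2208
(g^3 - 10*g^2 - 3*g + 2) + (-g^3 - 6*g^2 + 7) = -16*g^2 - 3*g + 9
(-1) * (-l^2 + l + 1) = l^2 - l - 1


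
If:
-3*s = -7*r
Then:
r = 3*s/7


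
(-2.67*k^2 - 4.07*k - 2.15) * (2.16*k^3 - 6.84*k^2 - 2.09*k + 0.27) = -5.7672*k^5 + 9.4716*k^4 + 28.7751*k^3 + 22.4914*k^2 + 3.3946*k - 0.5805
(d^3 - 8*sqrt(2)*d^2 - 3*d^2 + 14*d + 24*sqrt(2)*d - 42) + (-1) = d^3 - 8*sqrt(2)*d^2 - 3*d^2 + 14*d + 24*sqrt(2)*d - 43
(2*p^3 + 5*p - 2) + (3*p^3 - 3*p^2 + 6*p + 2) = 5*p^3 - 3*p^2 + 11*p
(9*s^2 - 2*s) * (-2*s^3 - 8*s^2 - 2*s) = -18*s^5 - 68*s^4 - 2*s^3 + 4*s^2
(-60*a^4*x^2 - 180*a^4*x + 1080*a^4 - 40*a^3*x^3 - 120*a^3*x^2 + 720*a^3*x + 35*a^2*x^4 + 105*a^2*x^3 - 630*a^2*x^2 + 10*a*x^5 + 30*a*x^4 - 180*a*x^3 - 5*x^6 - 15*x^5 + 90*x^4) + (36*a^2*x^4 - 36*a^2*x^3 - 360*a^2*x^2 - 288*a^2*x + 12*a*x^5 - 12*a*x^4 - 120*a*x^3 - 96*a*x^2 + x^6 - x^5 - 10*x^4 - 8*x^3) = -60*a^4*x^2 - 180*a^4*x + 1080*a^4 - 40*a^3*x^3 - 120*a^3*x^2 + 720*a^3*x + 71*a^2*x^4 + 69*a^2*x^3 - 990*a^2*x^2 - 288*a^2*x + 22*a*x^5 + 18*a*x^4 - 300*a*x^3 - 96*a*x^2 - 4*x^6 - 16*x^5 + 80*x^4 - 8*x^3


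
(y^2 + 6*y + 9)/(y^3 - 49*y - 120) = (y + 3)/(y^2 - 3*y - 40)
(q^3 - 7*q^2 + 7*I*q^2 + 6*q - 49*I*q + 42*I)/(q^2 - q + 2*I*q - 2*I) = (q^2 + q*(-6 + 7*I) - 42*I)/(q + 2*I)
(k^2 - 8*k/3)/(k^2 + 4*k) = (k - 8/3)/(k + 4)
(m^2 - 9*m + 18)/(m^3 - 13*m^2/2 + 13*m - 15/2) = 2*(m - 6)/(2*m^2 - 7*m + 5)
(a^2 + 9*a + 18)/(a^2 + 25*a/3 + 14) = 3*(a + 3)/(3*a + 7)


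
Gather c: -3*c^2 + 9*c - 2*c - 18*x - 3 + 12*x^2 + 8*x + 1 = -3*c^2 + 7*c + 12*x^2 - 10*x - 2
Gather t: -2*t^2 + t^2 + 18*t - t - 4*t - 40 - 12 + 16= -t^2 + 13*t - 36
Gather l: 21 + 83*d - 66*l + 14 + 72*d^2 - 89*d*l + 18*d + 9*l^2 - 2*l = 72*d^2 + 101*d + 9*l^2 + l*(-89*d - 68) + 35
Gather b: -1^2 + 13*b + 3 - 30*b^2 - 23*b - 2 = -30*b^2 - 10*b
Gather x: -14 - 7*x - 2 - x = -8*x - 16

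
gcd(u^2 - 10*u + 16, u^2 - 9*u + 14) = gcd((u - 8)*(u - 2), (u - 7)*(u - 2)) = u - 2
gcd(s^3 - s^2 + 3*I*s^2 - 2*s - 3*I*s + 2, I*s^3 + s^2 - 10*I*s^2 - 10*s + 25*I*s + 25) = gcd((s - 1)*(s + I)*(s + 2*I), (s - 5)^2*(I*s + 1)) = 1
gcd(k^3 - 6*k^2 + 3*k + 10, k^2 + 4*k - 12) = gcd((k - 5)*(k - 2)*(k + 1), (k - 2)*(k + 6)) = k - 2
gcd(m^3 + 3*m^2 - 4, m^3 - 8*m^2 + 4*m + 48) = m + 2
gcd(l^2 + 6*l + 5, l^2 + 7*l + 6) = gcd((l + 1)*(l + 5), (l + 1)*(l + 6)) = l + 1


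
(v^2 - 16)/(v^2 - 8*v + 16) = (v + 4)/(v - 4)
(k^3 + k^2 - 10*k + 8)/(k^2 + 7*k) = (k^3 + k^2 - 10*k + 8)/(k*(k + 7))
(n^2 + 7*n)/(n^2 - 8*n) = (n + 7)/(n - 8)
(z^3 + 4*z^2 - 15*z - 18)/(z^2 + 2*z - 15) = (z^2 + 7*z + 6)/(z + 5)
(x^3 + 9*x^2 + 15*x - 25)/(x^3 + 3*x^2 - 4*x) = (x^2 + 10*x + 25)/(x*(x + 4))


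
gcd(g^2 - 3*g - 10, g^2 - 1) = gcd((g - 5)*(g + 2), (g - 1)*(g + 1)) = 1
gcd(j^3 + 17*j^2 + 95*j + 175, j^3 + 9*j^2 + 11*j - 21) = j + 7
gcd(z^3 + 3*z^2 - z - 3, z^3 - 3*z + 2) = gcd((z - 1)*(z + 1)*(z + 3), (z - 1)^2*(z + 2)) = z - 1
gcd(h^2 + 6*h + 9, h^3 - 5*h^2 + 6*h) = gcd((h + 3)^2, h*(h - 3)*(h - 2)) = 1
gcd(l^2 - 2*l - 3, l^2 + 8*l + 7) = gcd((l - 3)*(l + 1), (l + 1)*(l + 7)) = l + 1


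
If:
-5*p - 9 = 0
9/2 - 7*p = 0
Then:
No Solution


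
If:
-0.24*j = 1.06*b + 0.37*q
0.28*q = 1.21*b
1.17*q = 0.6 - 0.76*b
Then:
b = 0.10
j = -1.14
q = 0.45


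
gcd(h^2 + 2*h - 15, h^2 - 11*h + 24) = h - 3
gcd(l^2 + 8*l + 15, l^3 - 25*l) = l + 5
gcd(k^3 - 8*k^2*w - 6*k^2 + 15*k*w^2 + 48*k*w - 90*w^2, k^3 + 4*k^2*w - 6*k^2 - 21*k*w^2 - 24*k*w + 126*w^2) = -k^2 + 3*k*w + 6*k - 18*w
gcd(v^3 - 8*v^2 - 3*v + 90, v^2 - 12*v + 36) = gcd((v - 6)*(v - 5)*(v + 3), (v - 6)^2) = v - 6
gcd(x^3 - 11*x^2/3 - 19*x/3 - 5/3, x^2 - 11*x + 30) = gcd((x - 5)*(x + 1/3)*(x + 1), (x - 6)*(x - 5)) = x - 5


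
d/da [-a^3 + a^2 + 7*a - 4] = -3*a^2 + 2*a + 7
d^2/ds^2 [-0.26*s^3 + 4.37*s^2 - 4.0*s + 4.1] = 8.74 - 1.56*s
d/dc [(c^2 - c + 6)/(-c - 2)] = (-c^2 - 4*c + 8)/(c^2 + 4*c + 4)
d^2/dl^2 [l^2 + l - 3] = 2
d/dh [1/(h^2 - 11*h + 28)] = (11 - 2*h)/(h^2 - 11*h + 28)^2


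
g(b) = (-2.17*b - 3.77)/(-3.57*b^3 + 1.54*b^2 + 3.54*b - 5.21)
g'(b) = (-2.17*b - 3.77)*(10.71*b^2 - 3.08*b - 3.54)/(-3.57*b^3 + 1.54*b^2 + 3.54*b - 5.21)^2 - 2.17/(-3.57*b^3 + 1.54*b^2 + 3.54*b - 5.21) = (-15.4938*b^3 - 37.0349*b^2 + 11.6116*b + 24.6515)/(12.7449*b^6 - 10.9956*b^5 - 22.904*b^4 + 48.1026*b^3 - 3.5152*b^2 - 36.8868*b + 27.1441)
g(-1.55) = -0.06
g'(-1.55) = -0.62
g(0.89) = 1.70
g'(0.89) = -0.47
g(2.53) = 0.21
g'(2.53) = -0.22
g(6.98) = 0.02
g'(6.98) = -0.01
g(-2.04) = 0.03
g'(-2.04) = -0.04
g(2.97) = 0.14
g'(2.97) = -0.12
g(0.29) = 1.06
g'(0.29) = 1.43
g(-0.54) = 0.43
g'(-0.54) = 0.27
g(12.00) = 0.01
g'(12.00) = -0.00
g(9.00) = 0.01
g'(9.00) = -0.00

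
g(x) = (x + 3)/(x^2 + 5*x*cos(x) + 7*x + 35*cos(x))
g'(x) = (x + 3)*(5*x*sin(x) - 2*x + 35*sin(x) - 5*cos(x) - 7)/(x^2 + 5*x*cos(x) + 7*x + 35*cos(x))^2 + 1/(x^2 + 5*x*cos(x) + 7*x + 35*cos(x)) = (5*x^2*sin(x) - x^2 + 50*x*sin(x) - 6*x + 105*sin(x) + 20*cos(x) - 21)/((x + 7)^2*(x + 5*cos(x))^2)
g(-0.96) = 0.18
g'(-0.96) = -0.42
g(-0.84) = 0.14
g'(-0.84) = -0.22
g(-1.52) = -0.21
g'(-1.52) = -1.11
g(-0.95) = 0.17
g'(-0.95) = -0.39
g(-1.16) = 0.38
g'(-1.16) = -2.37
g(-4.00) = 0.05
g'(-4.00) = -0.08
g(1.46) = 0.26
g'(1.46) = 0.54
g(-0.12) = 0.09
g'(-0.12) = -0.01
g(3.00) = -0.31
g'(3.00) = -0.07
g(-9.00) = -0.22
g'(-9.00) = -0.12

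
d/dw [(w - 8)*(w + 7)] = 2*w - 1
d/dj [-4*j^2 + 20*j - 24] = 20 - 8*j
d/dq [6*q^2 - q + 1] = 12*q - 1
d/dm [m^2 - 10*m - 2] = 2*m - 10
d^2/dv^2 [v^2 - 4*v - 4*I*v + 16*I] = 2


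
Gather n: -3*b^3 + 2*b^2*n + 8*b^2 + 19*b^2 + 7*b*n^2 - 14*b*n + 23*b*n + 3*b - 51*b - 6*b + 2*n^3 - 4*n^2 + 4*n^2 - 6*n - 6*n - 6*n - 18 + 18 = -3*b^3 + 27*b^2 + 7*b*n^2 - 54*b + 2*n^3 + n*(2*b^2 + 9*b - 18)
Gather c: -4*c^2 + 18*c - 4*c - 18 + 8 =-4*c^2 + 14*c - 10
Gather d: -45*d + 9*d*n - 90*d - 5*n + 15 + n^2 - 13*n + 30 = d*(9*n - 135) + n^2 - 18*n + 45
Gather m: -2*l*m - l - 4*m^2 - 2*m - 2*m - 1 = -l - 4*m^2 + m*(-2*l - 4) - 1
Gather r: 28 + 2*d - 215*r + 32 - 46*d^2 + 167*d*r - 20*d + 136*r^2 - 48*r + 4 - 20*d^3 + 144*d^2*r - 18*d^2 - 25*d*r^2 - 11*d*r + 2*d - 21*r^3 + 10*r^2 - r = -20*d^3 - 64*d^2 - 16*d - 21*r^3 + r^2*(146 - 25*d) + r*(144*d^2 + 156*d - 264) + 64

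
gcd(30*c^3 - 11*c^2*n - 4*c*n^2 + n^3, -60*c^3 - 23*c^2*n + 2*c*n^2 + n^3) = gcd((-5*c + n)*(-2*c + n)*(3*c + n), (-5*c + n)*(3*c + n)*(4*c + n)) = 15*c^2 + 2*c*n - n^2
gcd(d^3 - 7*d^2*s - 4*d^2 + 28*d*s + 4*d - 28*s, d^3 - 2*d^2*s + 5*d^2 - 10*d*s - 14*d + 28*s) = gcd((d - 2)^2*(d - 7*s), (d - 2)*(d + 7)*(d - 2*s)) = d - 2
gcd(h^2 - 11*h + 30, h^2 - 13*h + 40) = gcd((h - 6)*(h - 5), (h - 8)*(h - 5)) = h - 5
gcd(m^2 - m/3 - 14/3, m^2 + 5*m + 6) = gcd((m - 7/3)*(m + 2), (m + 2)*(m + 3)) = m + 2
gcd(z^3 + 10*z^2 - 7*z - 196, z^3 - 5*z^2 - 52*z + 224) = z^2 + 3*z - 28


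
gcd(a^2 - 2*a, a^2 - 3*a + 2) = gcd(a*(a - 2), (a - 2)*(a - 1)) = a - 2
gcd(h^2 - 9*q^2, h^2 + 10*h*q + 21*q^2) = h + 3*q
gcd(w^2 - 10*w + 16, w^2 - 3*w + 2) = w - 2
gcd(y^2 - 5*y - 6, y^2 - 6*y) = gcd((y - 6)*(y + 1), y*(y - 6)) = y - 6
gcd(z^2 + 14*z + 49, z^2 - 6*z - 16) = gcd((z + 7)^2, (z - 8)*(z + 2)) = 1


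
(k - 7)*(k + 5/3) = k^2 - 16*k/3 - 35/3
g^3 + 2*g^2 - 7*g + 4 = (g - 1)^2*(g + 4)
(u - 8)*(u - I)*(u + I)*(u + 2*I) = u^4 - 8*u^3 + 2*I*u^3 + u^2 - 16*I*u^2 - 8*u + 2*I*u - 16*I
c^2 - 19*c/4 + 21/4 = (c - 3)*(c - 7/4)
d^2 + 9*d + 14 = (d + 2)*(d + 7)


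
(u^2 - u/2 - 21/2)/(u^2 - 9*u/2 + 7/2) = (u + 3)/(u - 1)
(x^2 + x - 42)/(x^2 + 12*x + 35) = (x - 6)/(x + 5)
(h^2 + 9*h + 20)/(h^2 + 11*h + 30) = (h + 4)/(h + 6)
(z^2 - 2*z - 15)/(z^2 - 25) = (z + 3)/(z + 5)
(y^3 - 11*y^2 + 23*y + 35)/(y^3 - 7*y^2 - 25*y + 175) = (y + 1)/(y + 5)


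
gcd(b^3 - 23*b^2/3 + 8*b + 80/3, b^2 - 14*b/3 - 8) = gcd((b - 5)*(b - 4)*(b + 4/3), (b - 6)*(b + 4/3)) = b + 4/3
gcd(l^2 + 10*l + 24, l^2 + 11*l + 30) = l + 6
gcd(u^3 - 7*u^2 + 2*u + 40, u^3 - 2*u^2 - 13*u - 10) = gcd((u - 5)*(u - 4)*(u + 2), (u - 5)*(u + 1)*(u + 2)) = u^2 - 3*u - 10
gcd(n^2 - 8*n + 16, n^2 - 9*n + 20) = n - 4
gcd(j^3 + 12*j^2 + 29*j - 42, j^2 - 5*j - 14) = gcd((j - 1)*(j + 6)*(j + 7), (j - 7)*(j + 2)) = 1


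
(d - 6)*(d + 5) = d^2 - d - 30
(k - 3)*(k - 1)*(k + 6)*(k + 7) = k^4 + 9*k^3 - 7*k^2 - 129*k + 126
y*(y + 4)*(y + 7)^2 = y^4 + 18*y^3 + 105*y^2 + 196*y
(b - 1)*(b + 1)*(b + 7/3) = b^3 + 7*b^2/3 - b - 7/3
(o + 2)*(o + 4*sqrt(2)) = o^2 + 2*o + 4*sqrt(2)*o + 8*sqrt(2)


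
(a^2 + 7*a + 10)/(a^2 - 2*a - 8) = (a + 5)/(a - 4)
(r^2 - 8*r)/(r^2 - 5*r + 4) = r*(r - 8)/(r^2 - 5*r + 4)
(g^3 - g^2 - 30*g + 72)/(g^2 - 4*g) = g + 3 - 18/g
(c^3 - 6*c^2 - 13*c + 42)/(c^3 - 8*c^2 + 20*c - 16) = (c^2 - 4*c - 21)/(c^2 - 6*c + 8)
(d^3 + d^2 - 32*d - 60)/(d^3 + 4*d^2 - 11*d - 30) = (d - 6)/(d - 3)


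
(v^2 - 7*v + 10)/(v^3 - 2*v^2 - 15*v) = (v - 2)/(v*(v + 3))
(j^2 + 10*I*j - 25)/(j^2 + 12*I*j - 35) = (j + 5*I)/(j + 7*I)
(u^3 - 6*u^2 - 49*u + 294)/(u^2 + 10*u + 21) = (u^2 - 13*u + 42)/(u + 3)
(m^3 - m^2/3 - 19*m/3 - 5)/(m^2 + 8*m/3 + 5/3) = m - 3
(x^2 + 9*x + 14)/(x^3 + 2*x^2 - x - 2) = (x + 7)/(x^2 - 1)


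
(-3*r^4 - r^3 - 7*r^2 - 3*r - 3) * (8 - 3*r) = 9*r^5 - 21*r^4 + 13*r^3 - 47*r^2 - 15*r - 24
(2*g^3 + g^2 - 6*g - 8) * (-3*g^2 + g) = -6*g^5 - g^4 + 19*g^3 + 18*g^2 - 8*g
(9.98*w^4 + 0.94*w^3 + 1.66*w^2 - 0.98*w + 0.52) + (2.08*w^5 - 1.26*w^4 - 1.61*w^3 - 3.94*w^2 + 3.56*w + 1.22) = 2.08*w^5 + 8.72*w^4 - 0.67*w^3 - 2.28*w^2 + 2.58*w + 1.74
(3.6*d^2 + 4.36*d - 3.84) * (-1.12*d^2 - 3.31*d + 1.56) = -4.032*d^4 - 16.7992*d^3 - 4.5148*d^2 + 19.512*d - 5.9904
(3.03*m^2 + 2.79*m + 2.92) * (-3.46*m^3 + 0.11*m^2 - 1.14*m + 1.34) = -10.4838*m^5 - 9.3201*m^4 - 13.2505*m^3 + 1.2008*m^2 + 0.409800000000001*m + 3.9128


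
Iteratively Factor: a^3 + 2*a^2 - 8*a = (a - 2)*(a^2 + 4*a) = (a - 2)*(a + 4)*(a)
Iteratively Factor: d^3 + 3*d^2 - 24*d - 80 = (d + 4)*(d^2 - d - 20) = (d - 5)*(d + 4)*(d + 4)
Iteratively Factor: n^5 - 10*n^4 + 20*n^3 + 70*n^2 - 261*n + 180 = (n + 3)*(n^4 - 13*n^3 + 59*n^2 - 107*n + 60) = (n - 1)*(n + 3)*(n^3 - 12*n^2 + 47*n - 60) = (n - 4)*(n - 1)*(n + 3)*(n^2 - 8*n + 15) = (n - 4)*(n - 3)*(n - 1)*(n + 3)*(n - 5)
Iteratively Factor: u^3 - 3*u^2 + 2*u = (u - 2)*(u^2 - u) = (u - 2)*(u - 1)*(u)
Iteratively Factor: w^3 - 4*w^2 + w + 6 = (w - 3)*(w^2 - w - 2) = (w - 3)*(w - 2)*(w + 1)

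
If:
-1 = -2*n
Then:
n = 1/2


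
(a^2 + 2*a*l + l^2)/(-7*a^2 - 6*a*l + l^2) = (-a - l)/(7*a - l)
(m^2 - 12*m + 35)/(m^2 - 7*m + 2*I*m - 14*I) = (m - 5)/(m + 2*I)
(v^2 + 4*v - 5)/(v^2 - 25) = (v - 1)/(v - 5)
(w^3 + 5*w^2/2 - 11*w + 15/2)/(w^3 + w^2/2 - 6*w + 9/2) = (w + 5)/(w + 3)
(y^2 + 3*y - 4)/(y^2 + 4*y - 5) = (y + 4)/(y + 5)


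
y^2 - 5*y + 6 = (y - 3)*(y - 2)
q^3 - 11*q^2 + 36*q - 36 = (q - 6)*(q - 3)*(q - 2)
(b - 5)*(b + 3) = b^2 - 2*b - 15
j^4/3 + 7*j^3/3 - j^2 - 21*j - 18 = (j/3 + 1)*(j - 3)*(j + 1)*(j + 6)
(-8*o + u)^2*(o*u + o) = 64*o^3*u + 64*o^3 - 16*o^2*u^2 - 16*o^2*u + o*u^3 + o*u^2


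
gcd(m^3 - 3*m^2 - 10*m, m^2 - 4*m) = m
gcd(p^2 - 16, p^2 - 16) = p^2 - 16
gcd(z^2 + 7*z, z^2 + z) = z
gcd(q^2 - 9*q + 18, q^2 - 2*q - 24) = q - 6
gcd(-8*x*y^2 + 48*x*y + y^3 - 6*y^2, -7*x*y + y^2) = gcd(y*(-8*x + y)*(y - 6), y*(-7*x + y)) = y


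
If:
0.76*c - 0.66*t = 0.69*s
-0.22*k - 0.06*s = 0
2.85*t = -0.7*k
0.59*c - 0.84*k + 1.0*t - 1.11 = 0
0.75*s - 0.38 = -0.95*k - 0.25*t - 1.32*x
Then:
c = 1.24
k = -0.35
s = 1.28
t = 0.09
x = -0.21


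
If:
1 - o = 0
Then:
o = 1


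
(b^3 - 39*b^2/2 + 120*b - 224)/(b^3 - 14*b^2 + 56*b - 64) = (b^2 - 23*b/2 + 28)/(b^2 - 6*b + 8)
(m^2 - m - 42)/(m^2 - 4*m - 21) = (m + 6)/(m + 3)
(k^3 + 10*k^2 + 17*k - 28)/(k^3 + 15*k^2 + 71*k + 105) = (k^2 + 3*k - 4)/(k^2 + 8*k + 15)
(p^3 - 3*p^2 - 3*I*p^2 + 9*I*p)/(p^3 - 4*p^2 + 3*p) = (p - 3*I)/(p - 1)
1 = 1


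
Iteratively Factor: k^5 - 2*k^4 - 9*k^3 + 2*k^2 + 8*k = (k + 2)*(k^4 - 4*k^3 - k^2 + 4*k) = (k - 4)*(k + 2)*(k^3 - k) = k*(k - 4)*(k + 2)*(k^2 - 1) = k*(k - 4)*(k - 1)*(k + 2)*(k + 1)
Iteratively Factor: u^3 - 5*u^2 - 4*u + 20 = (u - 2)*(u^2 - 3*u - 10) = (u - 5)*(u - 2)*(u + 2)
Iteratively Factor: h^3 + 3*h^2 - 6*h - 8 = (h - 2)*(h^2 + 5*h + 4) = (h - 2)*(h + 4)*(h + 1)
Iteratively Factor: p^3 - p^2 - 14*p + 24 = (p - 3)*(p^2 + 2*p - 8) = (p - 3)*(p + 4)*(p - 2)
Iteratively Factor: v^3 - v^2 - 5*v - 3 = (v + 1)*(v^2 - 2*v - 3) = (v + 1)^2*(v - 3)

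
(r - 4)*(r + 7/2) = r^2 - r/2 - 14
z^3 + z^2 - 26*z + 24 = (z - 4)*(z - 1)*(z + 6)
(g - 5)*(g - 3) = g^2 - 8*g + 15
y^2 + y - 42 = (y - 6)*(y + 7)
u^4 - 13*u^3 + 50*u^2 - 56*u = u*(u - 7)*(u - 4)*(u - 2)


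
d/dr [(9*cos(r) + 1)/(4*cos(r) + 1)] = -5*sin(r)/(4*cos(r) + 1)^2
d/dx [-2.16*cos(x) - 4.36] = 2.16*sin(x)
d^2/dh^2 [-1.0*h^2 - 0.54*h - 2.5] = -2.00000000000000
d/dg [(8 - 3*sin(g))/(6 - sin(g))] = -10*cos(g)/(sin(g) - 6)^2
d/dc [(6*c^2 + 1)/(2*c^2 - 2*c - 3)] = 2*(-6*c^2 - 20*c + 1)/(4*c^4 - 8*c^3 - 8*c^2 + 12*c + 9)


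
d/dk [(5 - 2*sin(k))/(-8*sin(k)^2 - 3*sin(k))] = (-16*cos(k) + 80/tan(k) + 15*cos(k)/sin(k)^2)/(8*sin(k) + 3)^2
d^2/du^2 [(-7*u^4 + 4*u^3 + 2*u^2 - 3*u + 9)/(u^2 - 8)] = 2*(-7*u^6 + 168*u^4 + 29*u^3 - 2613*u^2 + 696*u + 200)/(u^6 - 24*u^4 + 192*u^2 - 512)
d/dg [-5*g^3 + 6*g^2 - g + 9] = -15*g^2 + 12*g - 1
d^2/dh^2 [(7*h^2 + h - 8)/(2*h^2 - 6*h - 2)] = (22*h^3 - 3*h^2 + 75*h - 76)/(h^6 - 9*h^5 + 24*h^4 - 9*h^3 - 24*h^2 - 9*h - 1)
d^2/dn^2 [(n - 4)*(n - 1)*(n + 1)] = 6*n - 8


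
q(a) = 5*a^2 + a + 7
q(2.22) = 33.86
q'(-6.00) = -59.00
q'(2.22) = 23.20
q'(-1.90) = -18.00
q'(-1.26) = -11.60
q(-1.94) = 23.88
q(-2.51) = 35.99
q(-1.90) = 23.15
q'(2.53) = 26.30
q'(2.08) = 21.80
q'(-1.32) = -12.20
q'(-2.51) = -24.10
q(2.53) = 41.53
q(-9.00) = 403.00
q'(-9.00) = -89.00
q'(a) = 10*a + 1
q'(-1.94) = -18.40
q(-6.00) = 181.00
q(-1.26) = 13.68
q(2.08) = 30.71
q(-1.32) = 14.39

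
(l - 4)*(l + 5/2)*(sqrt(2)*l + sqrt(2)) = sqrt(2)*l^3 - sqrt(2)*l^2/2 - 23*sqrt(2)*l/2 - 10*sqrt(2)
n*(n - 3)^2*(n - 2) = n^4 - 8*n^3 + 21*n^2 - 18*n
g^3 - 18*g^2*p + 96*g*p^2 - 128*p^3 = (g - 8*p)^2*(g - 2*p)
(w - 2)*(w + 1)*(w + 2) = w^3 + w^2 - 4*w - 4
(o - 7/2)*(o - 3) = o^2 - 13*o/2 + 21/2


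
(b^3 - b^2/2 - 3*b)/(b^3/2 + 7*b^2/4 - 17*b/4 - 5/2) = 2*b*(2*b + 3)/(2*b^2 + 11*b + 5)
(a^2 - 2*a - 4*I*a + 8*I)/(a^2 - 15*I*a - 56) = (-a^2 + 2*a + 4*I*a - 8*I)/(-a^2 + 15*I*a + 56)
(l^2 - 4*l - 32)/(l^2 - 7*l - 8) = (l + 4)/(l + 1)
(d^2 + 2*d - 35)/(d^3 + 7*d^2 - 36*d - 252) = (d - 5)/(d^2 - 36)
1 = 1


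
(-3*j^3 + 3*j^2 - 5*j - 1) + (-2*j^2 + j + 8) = -3*j^3 + j^2 - 4*j + 7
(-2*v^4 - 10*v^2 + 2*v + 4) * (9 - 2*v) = 4*v^5 - 18*v^4 + 20*v^3 - 94*v^2 + 10*v + 36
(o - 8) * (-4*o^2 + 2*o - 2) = -4*o^3 + 34*o^2 - 18*o + 16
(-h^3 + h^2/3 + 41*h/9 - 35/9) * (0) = 0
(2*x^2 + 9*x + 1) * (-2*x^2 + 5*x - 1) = -4*x^4 - 8*x^3 + 41*x^2 - 4*x - 1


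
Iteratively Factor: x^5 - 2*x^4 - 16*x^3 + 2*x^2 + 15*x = (x - 5)*(x^4 + 3*x^3 - x^2 - 3*x) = (x - 5)*(x - 1)*(x^3 + 4*x^2 + 3*x) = x*(x - 5)*(x - 1)*(x^2 + 4*x + 3) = x*(x - 5)*(x - 1)*(x + 1)*(x + 3)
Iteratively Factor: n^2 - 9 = (n + 3)*(n - 3)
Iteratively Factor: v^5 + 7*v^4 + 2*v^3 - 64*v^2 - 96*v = (v + 4)*(v^4 + 3*v^3 - 10*v^2 - 24*v) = (v + 4)^2*(v^3 - v^2 - 6*v) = (v - 3)*(v + 4)^2*(v^2 + 2*v) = v*(v - 3)*(v + 4)^2*(v + 2)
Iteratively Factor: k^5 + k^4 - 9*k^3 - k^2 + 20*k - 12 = (k + 3)*(k^4 - 2*k^3 - 3*k^2 + 8*k - 4) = (k - 2)*(k + 3)*(k^3 - 3*k + 2) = (k - 2)*(k + 2)*(k + 3)*(k^2 - 2*k + 1) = (k - 2)*(k - 1)*(k + 2)*(k + 3)*(k - 1)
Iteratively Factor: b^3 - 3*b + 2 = (b - 1)*(b^2 + b - 2) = (b - 1)*(b + 2)*(b - 1)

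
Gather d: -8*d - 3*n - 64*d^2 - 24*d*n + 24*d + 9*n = -64*d^2 + d*(16 - 24*n) + 6*n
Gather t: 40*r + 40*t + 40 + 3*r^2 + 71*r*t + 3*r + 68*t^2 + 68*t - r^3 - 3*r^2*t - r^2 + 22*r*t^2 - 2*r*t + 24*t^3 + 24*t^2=-r^3 + 2*r^2 + 43*r + 24*t^3 + t^2*(22*r + 92) + t*(-3*r^2 + 69*r + 108) + 40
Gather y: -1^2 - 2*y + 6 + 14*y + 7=12*y + 12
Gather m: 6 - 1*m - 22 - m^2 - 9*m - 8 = -m^2 - 10*m - 24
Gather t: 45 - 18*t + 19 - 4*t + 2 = 66 - 22*t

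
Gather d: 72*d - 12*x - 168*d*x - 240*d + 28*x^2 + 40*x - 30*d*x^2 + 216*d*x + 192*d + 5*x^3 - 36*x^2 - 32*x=d*(-30*x^2 + 48*x + 24) + 5*x^3 - 8*x^2 - 4*x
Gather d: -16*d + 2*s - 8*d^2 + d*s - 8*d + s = -8*d^2 + d*(s - 24) + 3*s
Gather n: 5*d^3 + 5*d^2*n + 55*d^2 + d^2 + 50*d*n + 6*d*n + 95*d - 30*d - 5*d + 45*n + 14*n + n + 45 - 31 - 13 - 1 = 5*d^3 + 56*d^2 + 60*d + n*(5*d^2 + 56*d + 60)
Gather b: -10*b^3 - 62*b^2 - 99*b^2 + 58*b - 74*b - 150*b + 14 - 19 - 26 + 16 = -10*b^3 - 161*b^2 - 166*b - 15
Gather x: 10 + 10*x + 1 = 10*x + 11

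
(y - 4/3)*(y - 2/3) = y^2 - 2*y + 8/9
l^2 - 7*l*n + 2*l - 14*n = (l + 2)*(l - 7*n)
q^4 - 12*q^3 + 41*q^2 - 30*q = q*(q - 6)*(q - 5)*(q - 1)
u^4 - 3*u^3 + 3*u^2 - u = u*(u - 1)^3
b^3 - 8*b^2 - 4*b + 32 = (b - 8)*(b - 2)*(b + 2)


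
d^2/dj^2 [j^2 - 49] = 2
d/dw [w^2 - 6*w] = 2*w - 6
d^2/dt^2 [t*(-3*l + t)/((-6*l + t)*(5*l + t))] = 4*l*(495*l^3 - 135*l^2*t + 45*l*t^2 - t^3)/(-27000*l^6 - 2700*l^5*t + 2610*l^4*t^2 + 179*l^3*t^3 - 87*l^2*t^4 - 3*l*t^5 + t^6)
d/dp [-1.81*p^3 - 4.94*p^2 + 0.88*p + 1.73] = -5.43*p^2 - 9.88*p + 0.88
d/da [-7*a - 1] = -7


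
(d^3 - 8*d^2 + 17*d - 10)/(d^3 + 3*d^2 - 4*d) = (d^2 - 7*d + 10)/(d*(d + 4))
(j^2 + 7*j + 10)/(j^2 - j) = (j^2 + 7*j + 10)/(j*(j - 1))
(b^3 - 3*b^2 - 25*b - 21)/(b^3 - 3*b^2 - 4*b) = (b^2 - 4*b - 21)/(b*(b - 4))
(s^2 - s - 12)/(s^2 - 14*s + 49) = (s^2 - s - 12)/(s^2 - 14*s + 49)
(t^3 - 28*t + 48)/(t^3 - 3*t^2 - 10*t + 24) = (t + 6)/(t + 3)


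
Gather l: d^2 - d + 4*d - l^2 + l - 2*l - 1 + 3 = d^2 + 3*d - l^2 - l + 2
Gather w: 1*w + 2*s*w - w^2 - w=2*s*w - w^2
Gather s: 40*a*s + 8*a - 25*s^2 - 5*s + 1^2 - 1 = 8*a - 25*s^2 + s*(40*a - 5)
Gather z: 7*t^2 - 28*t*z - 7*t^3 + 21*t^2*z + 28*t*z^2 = -7*t^3 + 7*t^2 + 28*t*z^2 + z*(21*t^2 - 28*t)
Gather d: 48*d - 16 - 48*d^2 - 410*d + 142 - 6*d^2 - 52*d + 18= -54*d^2 - 414*d + 144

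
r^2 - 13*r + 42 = (r - 7)*(r - 6)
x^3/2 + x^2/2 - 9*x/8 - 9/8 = (x/2 + 1/2)*(x - 3/2)*(x + 3/2)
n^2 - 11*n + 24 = (n - 8)*(n - 3)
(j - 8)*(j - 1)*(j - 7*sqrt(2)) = j^3 - 7*sqrt(2)*j^2 - 9*j^2 + 8*j + 63*sqrt(2)*j - 56*sqrt(2)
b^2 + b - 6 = (b - 2)*(b + 3)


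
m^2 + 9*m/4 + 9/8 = (m + 3/4)*(m + 3/2)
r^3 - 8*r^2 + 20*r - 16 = (r - 4)*(r - 2)^2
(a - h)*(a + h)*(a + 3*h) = a^3 + 3*a^2*h - a*h^2 - 3*h^3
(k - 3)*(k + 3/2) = k^2 - 3*k/2 - 9/2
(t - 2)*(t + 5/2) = t^2 + t/2 - 5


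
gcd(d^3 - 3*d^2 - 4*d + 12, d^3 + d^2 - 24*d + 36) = d^2 - 5*d + 6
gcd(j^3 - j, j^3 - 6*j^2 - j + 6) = j^2 - 1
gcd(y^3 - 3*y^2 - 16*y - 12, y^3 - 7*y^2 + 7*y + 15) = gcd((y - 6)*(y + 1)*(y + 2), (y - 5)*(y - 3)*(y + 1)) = y + 1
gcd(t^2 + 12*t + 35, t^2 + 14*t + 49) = t + 7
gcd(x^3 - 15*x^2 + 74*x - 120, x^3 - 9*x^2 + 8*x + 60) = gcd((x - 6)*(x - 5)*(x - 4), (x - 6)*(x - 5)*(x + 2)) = x^2 - 11*x + 30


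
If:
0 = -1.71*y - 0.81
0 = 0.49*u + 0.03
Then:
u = -0.06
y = -0.47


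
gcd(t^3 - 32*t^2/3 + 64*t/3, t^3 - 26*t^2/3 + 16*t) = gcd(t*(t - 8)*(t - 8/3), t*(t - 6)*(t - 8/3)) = t^2 - 8*t/3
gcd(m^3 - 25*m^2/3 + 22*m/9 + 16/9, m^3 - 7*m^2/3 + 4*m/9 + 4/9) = m^2 - m/3 - 2/9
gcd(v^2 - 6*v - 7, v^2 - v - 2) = v + 1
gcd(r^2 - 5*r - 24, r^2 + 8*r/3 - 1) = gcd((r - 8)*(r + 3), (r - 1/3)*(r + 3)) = r + 3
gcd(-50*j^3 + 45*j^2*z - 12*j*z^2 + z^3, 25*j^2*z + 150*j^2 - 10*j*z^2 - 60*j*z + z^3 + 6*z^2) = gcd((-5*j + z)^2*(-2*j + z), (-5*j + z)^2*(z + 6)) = 25*j^2 - 10*j*z + z^2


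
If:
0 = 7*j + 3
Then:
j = -3/7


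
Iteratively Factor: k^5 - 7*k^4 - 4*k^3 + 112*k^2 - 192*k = (k - 4)*(k^4 - 3*k^3 - 16*k^2 + 48*k) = (k - 4)*(k + 4)*(k^3 - 7*k^2 + 12*k) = (k - 4)*(k - 3)*(k + 4)*(k^2 - 4*k) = (k - 4)^2*(k - 3)*(k + 4)*(k)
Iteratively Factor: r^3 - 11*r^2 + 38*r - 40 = (r - 2)*(r^2 - 9*r + 20) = (r - 4)*(r - 2)*(r - 5)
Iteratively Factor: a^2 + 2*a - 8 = (a - 2)*(a + 4)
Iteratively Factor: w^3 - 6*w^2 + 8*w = (w - 4)*(w^2 - 2*w) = w*(w - 4)*(w - 2)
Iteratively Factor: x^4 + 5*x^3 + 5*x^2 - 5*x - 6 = (x + 3)*(x^3 + 2*x^2 - x - 2) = (x + 1)*(x + 3)*(x^2 + x - 2) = (x + 1)*(x + 2)*(x + 3)*(x - 1)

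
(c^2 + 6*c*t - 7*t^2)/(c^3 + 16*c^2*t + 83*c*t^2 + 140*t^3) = (c - t)/(c^2 + 9*c*t + 20*t^2)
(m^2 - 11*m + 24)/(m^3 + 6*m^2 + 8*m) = (m^2 - 11*m + 24)/(m*(m^2 + 6*m + 8))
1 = 1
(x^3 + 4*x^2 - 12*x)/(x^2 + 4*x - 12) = x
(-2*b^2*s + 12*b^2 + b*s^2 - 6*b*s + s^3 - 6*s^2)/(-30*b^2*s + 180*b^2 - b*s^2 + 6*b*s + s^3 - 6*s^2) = (-2*b^2 + b*s + s^2)/(-30*b^2 - b*s + s^2)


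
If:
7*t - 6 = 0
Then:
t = 6/7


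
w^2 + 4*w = w*(w + 4)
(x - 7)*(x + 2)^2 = x^3 - 3*x^2 - 24*x - 28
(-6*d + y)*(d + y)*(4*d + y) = -24*d^3 - 26*d^2*y - d*y^2 + y^3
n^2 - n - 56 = (n - 8)*(n + 7)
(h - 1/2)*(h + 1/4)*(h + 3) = h^3 + 11*h^2/4 - 7*h/8 - 3/8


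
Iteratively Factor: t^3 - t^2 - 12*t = (t)*(t^2 - t - 12) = t*(t + 3)*(t - 4)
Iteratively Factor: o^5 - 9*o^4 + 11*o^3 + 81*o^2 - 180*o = (o + 3)*(o^4 - 12*o^3 + 47*o^2 - 60*o) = (o - 3)*(o + 3)*(o^3 - 9*o^2 + 20*o) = (o - 4)*(o - 3)*(o + 3)*(o^2 - 5*o) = o*(o - 4)*(o - 3)*(o + 3)*(o - 5)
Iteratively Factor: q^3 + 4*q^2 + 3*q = (q + 1)*(q^2 + 3*q) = (q + 1)*(q + 3)*(q)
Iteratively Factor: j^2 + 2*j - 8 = (j + 4)*(j - 2)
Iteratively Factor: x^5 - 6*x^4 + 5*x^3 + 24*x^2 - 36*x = (x)*(x^4 - 6*x^3 + 5*x^2 + 24*x - 36) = x*(x - 3)*(x^3 - 3*x^2 - 4*x + 12) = x*(x - 3)*(x + 2)*(x^2 - 5*x + 6) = x*(x - 3)*(x - 2)*(x + 2)*(x - 3)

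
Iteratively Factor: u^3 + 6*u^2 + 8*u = (u)*(u^2 + 6*u + 8) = u*(u + 2)*(u + 4)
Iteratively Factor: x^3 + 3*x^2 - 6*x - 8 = (x + 4)*(x^2 - x - 2) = (x + 1)*(x + 4)*(x - 2)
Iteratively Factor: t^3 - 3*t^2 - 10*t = (t)*(t^2 - 3*t - 10) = t*(t + 2)*(t - 5)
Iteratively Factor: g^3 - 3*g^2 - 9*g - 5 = (g + 1)*(g^2 - 4*g - 5) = (g - 5)*(g + 1)*(g + 1)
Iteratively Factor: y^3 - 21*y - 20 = (y - 5)*(y^2 + 5*y + 4) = (y - 5)*(y + 1)*(y + 4)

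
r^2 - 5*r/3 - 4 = (r - 3)*(r + 4/3)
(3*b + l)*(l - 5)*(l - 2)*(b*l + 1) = 3*b^2*l^3 - 21*b^2*l^2 + 30*b^2*l + b*l^4 - 7*b*l^3 + 13*b*l^2 - 21*b*l + 30*b + l^3 - 7*l^2 + 10*l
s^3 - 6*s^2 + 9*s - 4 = (s - 4)*(s - 1)^2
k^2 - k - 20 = (k - 5)*(k + 4)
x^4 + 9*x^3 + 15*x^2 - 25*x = x*(x - 1)*(x + 5)^2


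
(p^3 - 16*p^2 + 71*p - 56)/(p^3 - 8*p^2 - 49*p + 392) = (p - 1)/(p + 7)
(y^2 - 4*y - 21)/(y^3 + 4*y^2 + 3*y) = (y - 7)/(y*(y + 1))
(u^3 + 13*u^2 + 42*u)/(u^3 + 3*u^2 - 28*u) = (u + 6)/(u - 4)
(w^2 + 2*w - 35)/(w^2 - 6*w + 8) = (w^2 + 2*w - 35)/(w^2 - 6*w + 8)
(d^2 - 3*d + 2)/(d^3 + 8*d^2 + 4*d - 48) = (d - 1)/(d^2 + 10*d + 24)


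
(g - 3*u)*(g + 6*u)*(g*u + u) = g^3*u + 3*g^2*u^2 + g^2*u - 18*g*u^3 + 3*g*u^2 - 18*u^3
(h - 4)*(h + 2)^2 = h^3 - 12*h - 16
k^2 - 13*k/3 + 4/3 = (k - 4)*(k - 1/3)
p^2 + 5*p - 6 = (p - 1)*(p + 6)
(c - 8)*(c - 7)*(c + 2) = c^3 - 13*c^2 + 26*c + 112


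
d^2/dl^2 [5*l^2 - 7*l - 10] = 10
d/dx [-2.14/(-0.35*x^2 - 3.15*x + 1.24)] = (-1.498*x - 6.741)/(0.35*x^2 + 3.15*x - 1.24)^2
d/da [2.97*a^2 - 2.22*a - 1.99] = 5.94*a - 2.22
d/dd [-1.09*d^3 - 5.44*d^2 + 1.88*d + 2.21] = -3.27*d^2 - 10.88*d + 1.88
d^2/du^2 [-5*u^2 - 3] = -10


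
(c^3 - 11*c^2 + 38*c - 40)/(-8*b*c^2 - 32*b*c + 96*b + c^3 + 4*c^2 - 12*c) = (-c^2 + 9*c - 20)/(8*b*c + 48*b - c^2 - 6*c)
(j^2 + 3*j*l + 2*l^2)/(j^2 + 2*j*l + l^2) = (j + 2*l)/(j + l)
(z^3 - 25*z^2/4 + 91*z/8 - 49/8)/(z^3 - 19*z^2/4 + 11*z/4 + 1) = (8*z^2 - 42*z + 49)/(2*(4*z^2 - 15*z - 4))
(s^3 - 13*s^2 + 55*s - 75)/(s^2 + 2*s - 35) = (s^2 - 8*s + 15)/(s + 7)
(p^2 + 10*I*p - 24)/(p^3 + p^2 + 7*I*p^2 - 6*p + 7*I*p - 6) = (p + 4*I)/(p^2 + p*(1 + I) + I)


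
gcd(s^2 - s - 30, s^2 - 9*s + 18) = s - 6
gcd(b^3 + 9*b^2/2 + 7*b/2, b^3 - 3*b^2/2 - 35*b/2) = b^2 + 7*b/2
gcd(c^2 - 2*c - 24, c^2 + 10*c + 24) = c + 4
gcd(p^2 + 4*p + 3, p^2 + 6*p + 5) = p + 1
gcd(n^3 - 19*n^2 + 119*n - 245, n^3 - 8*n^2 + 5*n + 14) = n - 7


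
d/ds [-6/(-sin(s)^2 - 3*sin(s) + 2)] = -6*(2*sin(s) + 3)*cos(s)/(sin(s)^2 + 3*sin(s) - 2)^2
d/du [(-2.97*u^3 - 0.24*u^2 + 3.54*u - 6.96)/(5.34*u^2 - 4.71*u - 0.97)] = (-15.8598*u^4 + 27.9774*u^3 - 9.1305*u^2 + 74.7984*u - 36.2154)/(28.5156*u^4 - 50.3028*u^3 + 11.8245*u^2 + 9.1374*u + 0.9409)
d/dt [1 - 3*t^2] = -6*t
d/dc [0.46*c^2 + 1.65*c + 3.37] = 0.92*c + 1.65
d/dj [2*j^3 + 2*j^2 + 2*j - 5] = 6*j^2 + 4*j + 2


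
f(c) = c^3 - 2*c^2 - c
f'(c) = 3*c^2 - 4*c - 1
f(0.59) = -1.08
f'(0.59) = -2.32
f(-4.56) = -131.85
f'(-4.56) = 79.62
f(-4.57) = -132.64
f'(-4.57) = 79.93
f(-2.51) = -25.90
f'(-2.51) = 27.94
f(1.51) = -2.63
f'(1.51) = -0.20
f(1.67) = -2.59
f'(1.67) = 0.69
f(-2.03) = -14.58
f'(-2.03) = 19.48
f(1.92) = -2.21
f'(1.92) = 2.38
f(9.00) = 558.00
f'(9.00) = 206.00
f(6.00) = 138.00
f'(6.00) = 83.00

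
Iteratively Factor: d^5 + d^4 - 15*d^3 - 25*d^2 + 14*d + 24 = (d + 1)*(d^4 - 15*d^2 - 10*d + 24) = (d + 1)*(d + 3)*(d^3 - 3*d^2 - 6*d + 8) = (d - 1)*(d + 1)*(d + 3)*(d^2 - 2*d - 8) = (d - 4)*(d - 1)*(d + 1)*(d + 3)*(d + 2)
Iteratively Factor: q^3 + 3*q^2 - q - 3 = (q - 1)*(q^2 + 4*q + 3) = (q - 1)*(q + 1)*(q + 3)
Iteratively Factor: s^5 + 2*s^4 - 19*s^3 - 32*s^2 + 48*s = (s - 1)*(s^4 + 3*s^3 - 16*s^2 - 48*s) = (s - 1)*(s + 4)*(s^3 - s^2 - 12*s) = (s - 1)*(s + 3)*(s + 4)*(s^2 - 4*s) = s*(s - 1)*(s + 3)*(s + 4)*(s - 4)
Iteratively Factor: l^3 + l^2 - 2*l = (l - 1)*(l^2 + 2*l) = (l - 1)*(l + 2)*(l)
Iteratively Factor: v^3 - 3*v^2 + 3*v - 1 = (v - 1)*(v^2 - 2*v + 1) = (v - 1)^2*(v - 1)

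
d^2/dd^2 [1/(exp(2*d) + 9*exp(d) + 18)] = (2*(2*exp(d) + 9)^2*exp(d) - (4*exp(d) + 9)*(exp(2*d) + 9*exp(d) + 18))*exp(d)/(exp(2*d) + 9*exp(d) + 18)^3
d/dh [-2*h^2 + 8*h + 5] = 8 - 4*h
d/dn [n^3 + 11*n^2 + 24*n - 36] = 3*n^2 + 22*n + 24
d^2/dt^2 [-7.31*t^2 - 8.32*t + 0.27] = -14.6200000000000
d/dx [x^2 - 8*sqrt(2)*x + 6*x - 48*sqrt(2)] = 2*x - 8*sqrt(2) + 6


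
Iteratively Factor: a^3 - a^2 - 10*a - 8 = (a + 2)*(a^2 - 3*a - 4) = (a - 4)*(a + 2)*(a + 1)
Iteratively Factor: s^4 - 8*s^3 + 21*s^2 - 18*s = (s - 3)*(s^3 - 5*s^2 + 6*s) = (s - 3)*(s - 2)*(s^2 - 3*s) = (s - 3)^2*(s - 2)*(s)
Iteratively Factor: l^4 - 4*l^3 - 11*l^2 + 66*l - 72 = (l - 3)*(l^3 - l^2 - 14*l + 24) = (l - 3)*(l - 2)*(l^2 + l - 12) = (l - 3)^2*(l - 2)*(l + 4)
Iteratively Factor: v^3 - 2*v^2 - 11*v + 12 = (v - 1)*(v^2 - v - 12) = (v - 1)*(v + 3)*(v - 4)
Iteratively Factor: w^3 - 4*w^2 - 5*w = (w + 1)*(w^2 - 5*w) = w*(w + 1)*(w - 5)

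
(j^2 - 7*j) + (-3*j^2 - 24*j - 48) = -2*j^2 - 31*j - 48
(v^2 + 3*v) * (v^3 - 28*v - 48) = v^5 + 3*v^4 - 28*v^3 - 132*v^2 - 144*v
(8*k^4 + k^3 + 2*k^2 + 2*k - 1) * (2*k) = 16*k^5 + 2*k^4 + 4*k^3 + 4*k^2 - 2*k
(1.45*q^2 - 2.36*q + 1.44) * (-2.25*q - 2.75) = -3.2625*q^3 + 1.3225*q^2 + 3.25*q - 3.96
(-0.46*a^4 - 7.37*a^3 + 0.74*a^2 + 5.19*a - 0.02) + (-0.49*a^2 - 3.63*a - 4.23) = -0.46*a^4 - 7.37*a^3 + 0.25*a^2 + 1.56*a - 4.25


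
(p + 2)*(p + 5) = p^2 + 7*p + 10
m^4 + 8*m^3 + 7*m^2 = m^2*(m + 1)*(m + 7)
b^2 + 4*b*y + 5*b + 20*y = (b + 5)*(b + 4*y)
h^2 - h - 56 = (h - 8)*(h + 7)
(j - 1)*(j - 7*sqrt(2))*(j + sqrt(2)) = j^3 - 6*sqrt(2)*j^2 - j^2 - 14*j + 6*sqrt(2)*j + 14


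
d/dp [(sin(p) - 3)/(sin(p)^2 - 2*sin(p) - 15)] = (6*sin(p) + cos(p)^2 - 22)*cos(p)/((sin(p) - 5)^2*(sin(p) + 3)^2)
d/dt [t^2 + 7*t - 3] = 2*t + 7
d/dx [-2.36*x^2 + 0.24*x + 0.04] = 0.24 - 4.72*x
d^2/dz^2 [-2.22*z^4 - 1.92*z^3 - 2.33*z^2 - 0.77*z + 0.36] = -26.64*z^2 - 11.52*z - 4.66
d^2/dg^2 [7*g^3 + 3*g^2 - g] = 42*g + 6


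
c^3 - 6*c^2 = c^2*(c - 6)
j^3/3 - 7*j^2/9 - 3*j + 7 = (j/3 + 1)*(j - 3)*(j - 7/3)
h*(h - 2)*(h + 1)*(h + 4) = h^4 + 3*h^3 - 6*h^2 - 8*h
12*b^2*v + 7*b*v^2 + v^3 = v*(3*b + v)*(4*b + v)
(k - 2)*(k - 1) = k^2 - 3*k + 2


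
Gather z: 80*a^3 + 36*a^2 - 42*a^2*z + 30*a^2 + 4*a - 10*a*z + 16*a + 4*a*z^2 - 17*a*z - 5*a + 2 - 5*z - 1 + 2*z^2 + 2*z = 80*a^3 + 66*a^2 + 15*a + z^2*(4*a + 2) + z*(-42*a^2 - 27*a - 3) + 1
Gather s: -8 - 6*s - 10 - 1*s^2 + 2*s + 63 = -s^2 - 4*s + 45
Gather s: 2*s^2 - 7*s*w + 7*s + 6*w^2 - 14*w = 2*s^2 + s*(7 - 7*w) + 6*w^2 - 14*w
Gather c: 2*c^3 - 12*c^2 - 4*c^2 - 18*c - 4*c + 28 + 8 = 2*c^3 - 16*c^2 - 22*c + 36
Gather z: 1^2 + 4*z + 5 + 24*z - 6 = 28*z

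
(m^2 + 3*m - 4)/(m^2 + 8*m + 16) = (m - 1)/(m + 4)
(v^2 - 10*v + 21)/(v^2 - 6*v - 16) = (-v^2 + 10*v - 21)/(-v^2 + 6*v + 16)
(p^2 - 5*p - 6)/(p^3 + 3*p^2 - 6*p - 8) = (p - 6)/(p^2 + 2*p - 8)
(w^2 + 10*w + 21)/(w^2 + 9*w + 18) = (w + 7)/(w + 6)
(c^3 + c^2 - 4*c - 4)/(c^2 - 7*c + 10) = (c^2 + 3*c + 2)/(c - 5)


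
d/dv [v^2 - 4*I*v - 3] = 2*v - 4*I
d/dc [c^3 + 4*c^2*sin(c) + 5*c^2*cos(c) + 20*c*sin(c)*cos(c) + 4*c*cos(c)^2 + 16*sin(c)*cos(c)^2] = -5*c^2*sin(c) + 4*c^2*cos(c) + 3*c^2 + 8*c*sin(c) - 4*c*sin(2*c) + 10*c*cos(c) + 20*c*cos(2*c) + 10*sin(2*c) + 4*cos(c) + 2*cos(2*c) + 12*cos(3*c) + 2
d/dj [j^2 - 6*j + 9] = 2*j - 6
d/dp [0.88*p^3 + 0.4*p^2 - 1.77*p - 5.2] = 2.64*p^2 + 0.8*p - 1.77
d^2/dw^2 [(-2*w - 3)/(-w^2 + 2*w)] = 2*(w*(1 - 6*w)*(w - 2) + 4*(w - 1)^2*(2*w + 3))/(w^3*(w - 2)^3)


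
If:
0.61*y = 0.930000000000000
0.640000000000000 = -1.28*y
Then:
No Solution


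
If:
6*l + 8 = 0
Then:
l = -4/3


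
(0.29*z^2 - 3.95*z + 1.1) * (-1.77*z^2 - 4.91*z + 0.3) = -0.5133*z^4 + 5.5676*z^3 + 17.5345*z^2 - 6.586*z + 0.33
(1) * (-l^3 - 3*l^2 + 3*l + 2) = -l^3 - 3*l^2 + 3*l + 2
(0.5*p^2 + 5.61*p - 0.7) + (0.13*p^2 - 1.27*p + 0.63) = 0.63*p^2 + 4.34*p - 0.07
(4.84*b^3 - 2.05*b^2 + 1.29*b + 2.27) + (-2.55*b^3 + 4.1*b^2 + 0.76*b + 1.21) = 2.29*b^3 + 2.05*b^2 + 2.05*b + 3.48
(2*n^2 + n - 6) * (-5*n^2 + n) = -10*n^4 - 3*n^3 + 31*n^2 - 6*n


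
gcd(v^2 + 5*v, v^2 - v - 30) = v + 5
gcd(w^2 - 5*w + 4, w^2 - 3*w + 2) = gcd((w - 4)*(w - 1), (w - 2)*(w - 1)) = w - 1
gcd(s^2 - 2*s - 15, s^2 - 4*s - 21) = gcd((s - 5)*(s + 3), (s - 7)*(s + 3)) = s + 3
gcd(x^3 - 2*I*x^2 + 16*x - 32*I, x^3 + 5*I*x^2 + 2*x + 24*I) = x^2 + 2*I*x + 8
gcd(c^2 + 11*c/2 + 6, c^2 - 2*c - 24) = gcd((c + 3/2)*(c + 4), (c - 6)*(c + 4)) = c + 4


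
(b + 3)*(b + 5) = b^2 + 8*b + 15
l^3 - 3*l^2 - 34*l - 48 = (l - 8)*(l + 2)*(l + 3)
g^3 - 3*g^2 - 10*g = g*(g - 5)*(g + 2)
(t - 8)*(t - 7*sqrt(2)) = t^2 - 7*sqrt(2)*t - 8*t + 56*sqrt(2)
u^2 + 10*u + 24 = (u + 4)*(u + 6)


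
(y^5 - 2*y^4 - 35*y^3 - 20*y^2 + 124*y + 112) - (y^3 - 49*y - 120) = y^5 - 2*y^4 - 36*y^3 - 20*y^2 + 173*y + 232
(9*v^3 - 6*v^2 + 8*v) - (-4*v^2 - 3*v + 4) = 9*v^3 - 2*v^2 + 11*v - 4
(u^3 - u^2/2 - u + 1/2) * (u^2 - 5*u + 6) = u^5 - 11*u^4/2 + 15*u^3/2 + 5*u^2/2 - 17*u/2 + 3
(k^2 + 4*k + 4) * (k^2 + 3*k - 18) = k^4 + 7*k^3 - 2*k^2 - 60*k - 72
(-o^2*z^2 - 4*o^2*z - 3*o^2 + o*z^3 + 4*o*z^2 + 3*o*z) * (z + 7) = -o^2*z^3 - 11*o^2*z^2 - 31*o^2*z - 21*o^2 + o*z^4 + 11*o*z^3 + 31*o*z^2 + 21*o*z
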